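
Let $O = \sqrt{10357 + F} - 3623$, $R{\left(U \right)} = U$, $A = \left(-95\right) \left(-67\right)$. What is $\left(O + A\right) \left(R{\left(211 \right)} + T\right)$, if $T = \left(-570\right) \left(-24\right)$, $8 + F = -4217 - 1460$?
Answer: $38089122 + 111128 \sqrt{73} \approx 3.9039 \cdot 10^{7}$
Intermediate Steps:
$F = -5685$ ($F = -8 - 5677 = -5685$)
$A = 6365$
$T = 13680$
$O = -3623 + 8 \sqrt{73}$ ($O = \sqrt{10357 - 5685} - 3623 = \sqrt{4672} - 3623 = 8 \sqrt{73} - 3623 = -3623 + 8 \sqrt{73} \approx -3554.6$)
$\left(O + A\right) \left(R{\left(211 \right)} + T\right) = \left(\left(-3623 + 8 \sqrt{73}\right) + 6365\right) \left(211 + 13680\right) = \left(2742 + 8 \sqrt{73}\right) 13891 = 38089122 + 111128 \sqrt{73}$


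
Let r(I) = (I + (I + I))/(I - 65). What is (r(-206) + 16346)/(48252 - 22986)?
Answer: 2215192/3423543 ≈ 0.64705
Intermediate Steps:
r(I) = 3*I/(-65 + I) (r(I) = (I + 2*I)/(-65 + I) = (3*I)/(-65 + I) = 3*I/(-65 + I))
(r(-206) + 16346)/(48252 - 22986) = (3*(-206)/(-65 - 206) + 16346)/(48252 - 22986) = (3*(-206)/(-271) + 16346)/25266 = (3*(-206)*(-1/271) + 16346)*(1/25266) = (618/271 + 16346)*(1/25266) = (4430384/271)*(1/25266) = 2215192/3423543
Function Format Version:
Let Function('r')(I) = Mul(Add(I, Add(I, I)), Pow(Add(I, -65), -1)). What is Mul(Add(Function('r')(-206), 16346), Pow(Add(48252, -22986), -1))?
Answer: Rational(2215192, 3423543) ≈ 0.64705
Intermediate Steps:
Function('r')(I) = Mul(3, I, Pow(Add(-65, I), -1)) (Function('r')(I) = Mul(Add(I, Mul(2, I)), Pow(Add(-65, I), -1)) = Mul(Mul(3, I), Pow(Add(-65, I), -1)) = Mul(3, I, Pow(Add(-65, I), -1)))
Mul(Add(Function('r')(-206), 16346), Pow(Add(48252, -22986), -1)) = Mul(Add(Mul(3, -206, Pow(Add(-65, -206), -1)), 16346), Pow(Add(48252, -22986), -1)) = Mul(Add(Mul(3, -206, Pow(-271, -1)), 16346), Pow(25266, -1)) = Mul(Add(Mul(3, -206, Rational(-1, 271)), 16346), Rational(1, 25266)) = Mul(Add(Rational(618, 271), 16346), Rational(1, 25266)) = Mul(Rational(4430384, 271), Rational(1, 25266)) = Rational(2215192, 3423543)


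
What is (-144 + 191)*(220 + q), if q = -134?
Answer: 4042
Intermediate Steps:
(-144 + 191)*(220 + q) = (-144 + 191)*(220 - 134) = 47*86 = 4042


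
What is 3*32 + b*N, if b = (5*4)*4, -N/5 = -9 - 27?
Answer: 14496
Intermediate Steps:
N = 180 (N = -5*(-9 - 27) = -5*(-36) = 180)
b = 80 (b = 20*4 = 80)
3*32 + b*N = 3*32 + 80*180 = 96 + 14400 = 14496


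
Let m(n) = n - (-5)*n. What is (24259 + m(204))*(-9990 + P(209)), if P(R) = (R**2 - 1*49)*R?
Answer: 232127144334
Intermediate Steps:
m(n) = 6*n (m(n) = n + 5*n = 6*n)
P(R) = R*(-49 + R**2) (P(R) = (R**2 - 49)*R = (-49 + R**2)*R = R*(-49 + R**2))
(24259 + m(204))*(-9990 + P(209)) = (24259 + 6*204)*(-9990 + 209*(-49 + 209**2)) = (24259 + 1224)*(-9990 + 209*(-49 + 43681)) = 25483*(-9990 + 209*43632) = 25483*(-9990 + 9119088) = 25483*9109098 = 232127144334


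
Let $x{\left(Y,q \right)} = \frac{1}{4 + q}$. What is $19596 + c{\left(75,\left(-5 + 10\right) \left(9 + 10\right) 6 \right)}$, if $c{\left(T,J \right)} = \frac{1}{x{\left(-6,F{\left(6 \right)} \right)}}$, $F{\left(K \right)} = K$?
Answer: $19606$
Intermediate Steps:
$c{\left(T,J \right)} = 10$ ($c{\left(T,J \right)} = \frac{1}{\frac{1}{4 + 6}} = \frac{1}{\frac{1}{10}} = 10$)
$19596 + c{\left(75,\left(-5 + 10\right) \left(9 + 10\right) 6 \right)} = 19596 + 10 = 19606$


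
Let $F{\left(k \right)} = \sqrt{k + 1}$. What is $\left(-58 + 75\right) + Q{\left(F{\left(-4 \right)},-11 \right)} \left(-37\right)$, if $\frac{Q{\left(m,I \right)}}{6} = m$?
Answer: $17 - 222 i \sqrt{3} \approx 17.0 - 384.52 i$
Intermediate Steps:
$F{\left(k \right)} = \sqrt{1 + k}$
$Q{\left(m,I \right)} = 6 m$
$\left(-58 + 75\right) + Q{\left(F{\left(-4 \right)},-11 \right)} \left(-37\right) = \left(-58 + 75\right) + 6 \sqrt{1 - 4} \left(-37\right) = 17 + 6 \sqrt{-3} \left(-37\right) = 17 + 6 i \sqrt{3} \left(-37\right) = 17 - 222 i \sqrt{3}$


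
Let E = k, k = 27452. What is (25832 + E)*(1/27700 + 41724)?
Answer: 15395809704121/6925 ≈ 2.2232e+9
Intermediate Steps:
E = 27452
(25832 + E)*(1/27700 + 41724) = (25832 + 27452)*(1/27700 + 41724) = 53284*(1/27700 + 41724) = 53284*(1155754801/27700) = 15395809704121/6925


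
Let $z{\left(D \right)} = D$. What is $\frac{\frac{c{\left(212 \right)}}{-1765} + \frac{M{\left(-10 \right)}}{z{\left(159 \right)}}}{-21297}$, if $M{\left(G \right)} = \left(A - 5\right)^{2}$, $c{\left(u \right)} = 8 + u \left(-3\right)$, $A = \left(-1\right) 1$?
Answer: $- \frac{54464}{1992227865} \approx -2.7338 \cdot 10^{-5}$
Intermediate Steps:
$A = -1$
$c{\left(u \right)} = 8 - 3 u$
$M{\left(G \right)} = 36$ ($M{\left(G \right)} = \left(-1 - 5\right)^{2} = \left(-6\right)^{2} = 36$)
$\frac{\frac{c{\left(212 \right)}}{-1765} + \frac{M{\left(-10 \right)}}{z{\left(159 \right)}}}{-21297} = \frac{\frac{8 - 636}{-1765} + \frac{36}{159}}{-21297} = \left(\left(8 - 636\right) \left(- \frac{1}{1765}\right) + 36 \cdot \frac{1}{159}\right) \left(- \frac{1}{21297}\right) = \left(\left(-628\right) \left(- \frac{1}{1765}\right) + \frac{12}{53}\right) \left(- \frac{1}{21297}\right) = \left(\frac{628}{1765} + \frac{12}{53}\right) \left(- \frac{1}{21297}\right) = \frac{54464}{93545} \left(- \frac{1}{21297}\right) = - \frac{54464}{1992227865}$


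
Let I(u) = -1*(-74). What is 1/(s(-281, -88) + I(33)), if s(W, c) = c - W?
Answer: 1/267 ≈ 0.0037453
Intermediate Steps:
I(u) = 74
1/(s(-281, -88) + I(33)) = 1/((-88 - 1*(-281)) + 74) = 1/((-88 + 281) + 74) = 1/(193 + 74) = 1/267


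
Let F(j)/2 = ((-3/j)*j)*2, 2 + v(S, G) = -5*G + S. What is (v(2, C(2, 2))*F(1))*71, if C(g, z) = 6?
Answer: 25560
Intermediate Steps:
v(S, G) = -2 + S - 5*G (v(S, G) = -2 + (-5*G + S) = -2 + (S - 5*G) = -2 + S - 5*G)
F(j) = -12 (F(j) = 2*(((-3/j)*j)*2) = 2*(-3*2) = 2*(-6) = -12)
(v(2, C(2, 2))*F(1))*71 = ((-2 + 2 - 5*6)*(-12))*71 = ((-2 + 2 - 30)*(-12))*71 = -30*(-12)*71 = 360*71 = 25560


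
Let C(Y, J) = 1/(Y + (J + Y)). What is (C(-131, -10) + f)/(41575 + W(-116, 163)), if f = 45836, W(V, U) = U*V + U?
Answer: 4155797/2069920 ≈ 2.0077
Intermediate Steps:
W(V, U) = U + U*V
C(Y, J) = 1/(J + 2*Y)
(C(-131, -10) + f)/(41575 + W(-116, 163)) = (1/(-10 + 2*(-131)) + 45836)/(41575 + 163*(1 - 116)) = (1/(-10 - 262) + 45836)/(41575 + 163*(-115)) = (1/(-272) + 45836)/(41575 - 18745) = (-1/272 + 45836)/22830 = (12467391/272)*(1/22830) = 4155797/2069920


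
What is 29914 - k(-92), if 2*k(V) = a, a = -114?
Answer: 29971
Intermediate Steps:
k(V) = -57 (k(V) = (½)*(-114) = -57)
29914 - k(-92) = 29914 - 1*(-57) = 29914 + 57 = 29971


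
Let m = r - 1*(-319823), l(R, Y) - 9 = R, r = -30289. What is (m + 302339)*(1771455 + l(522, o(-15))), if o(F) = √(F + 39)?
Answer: 1048790669778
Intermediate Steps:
o(F) = √(39 + F)
l(R, Y) = 9 + R
m = 289534 (m = -30289 - 1*(-319823) = -30289 + 319823 = 289534)
(m + 302339)*(1771455 + l(522, o(-15))) = (289534 + 302339)*(1771455 + (9 + 522)) = 591873*(1771455 + 531) = 591873*1771986 = 1048790669778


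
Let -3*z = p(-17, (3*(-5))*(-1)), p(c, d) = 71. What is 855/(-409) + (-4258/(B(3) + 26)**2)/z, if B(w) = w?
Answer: -45828339/24421799 ≈ -1.8765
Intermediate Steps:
z = -71/3 (z = -1/3*71 = -71/3 ≈ -23.667)
855/(-409) + (-4258/(B(3) + 26)**2)/z = 855/(-409) + (-4258/(3 + 26)**2)/(-71/3) = 855*(-1/409) - 4258/(29**2)*(-3/71) = -855/409 - 4258/841*(-3/71) = -855/409 + 12774/59711 = -45828339/24421799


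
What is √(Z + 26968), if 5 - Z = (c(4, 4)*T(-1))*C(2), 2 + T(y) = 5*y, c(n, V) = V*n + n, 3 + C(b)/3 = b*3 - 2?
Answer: √27393 ≈ 165.51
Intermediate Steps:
C(b) = -15 + 9*b (C(b) = -9 + 3*(b*3 - 2) = -9 + 3*(3*b - 2) = -9 + 3*(-2 + 3*b) = -9 + (-6 + 9*b) = -15 + 9*b)
c(n, V) = n + V*n
T(y) = -2 + 5*y
Z = 425 (Z = 5 - (4*(1 + 4))*(-2 + 5*(-1))*(-15 + 9*2) = 5 - (4*5)*(-2 - 5)*(-15 + 18) = 5 - 20*(-7)*3 = 5 - (-140)*3 = 5 - 1*(-420) = 5 + 420 = 425)
√(Z + 26968) = √(425 + 26968) = √27393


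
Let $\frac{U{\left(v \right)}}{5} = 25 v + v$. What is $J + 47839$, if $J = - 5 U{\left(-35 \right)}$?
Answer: $70589$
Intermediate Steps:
$U{\left(v \right)} = 130 v$ ($U{\left(v \right)} = 5 \left(25 v + v\right) = 5 \cdot 26 v = 130 v$)
$J = 22750$ ($J = - 5 \cdot 130 \left(-35\right) = \left(-5\right) \left(-4550\right) = 22750$)
$J + 47839 = 22750 + 47839 = 70589$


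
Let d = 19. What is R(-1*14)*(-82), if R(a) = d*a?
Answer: 21812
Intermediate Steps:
R(a) = 19*a
R(-1*14)*(-82) = (19*(-1*14))*(-82) = (19*(-14))*(-82) = -266*(-82) = 21812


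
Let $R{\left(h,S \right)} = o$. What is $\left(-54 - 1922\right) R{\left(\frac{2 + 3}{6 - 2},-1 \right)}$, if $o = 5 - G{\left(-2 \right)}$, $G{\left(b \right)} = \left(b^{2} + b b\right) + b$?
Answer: $1976$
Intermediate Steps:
$G{\left(b \right)} = b + 2 b^{2}$ ($G{\left(b \right)} = \left(b^{2} + b^{2}\right) + b = 2 b^{2} + b = b + 2 b^{2}$)
$o = -1$ ($o = 5 - - 2 \left(1 + 2 \left(-2\right)\right) = 5 - - 2 \left(1 - 4\right) = 5 - \left(-2\right) \left(-3\right) = 5 - 6 = -1$)
$R{\left(h,S \right)} = -1$
$\left(-54 - 1922\right) R{\left(\frac{2 + 3}{6 - 2},-1 \right)} = \left(-54 - 1922\right) \left(-1\right) = \left(-1976\right) \left(-1\right) = 1976$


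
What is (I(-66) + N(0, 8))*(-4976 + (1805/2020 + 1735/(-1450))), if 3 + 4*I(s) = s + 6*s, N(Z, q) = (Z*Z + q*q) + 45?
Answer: 291511829/8080 ≈ 36078.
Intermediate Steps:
N(Z, q) = 45 + Z² + q² (N(Z, q) = (Z² + q²) + 45 = 45 + Z² + q²)
I(s) = -¾ + 7*s/4 (I(s) = -¾ + (s + 6*s)/4 = -¾ + (7*s)/4 = -¾ + 7*s/4)
(I(-66) + N(0, 8))*(-4976 + (1805/2020 + 1735/(-1450))) = ((-¾ + (7/4)*(-66)) + (45 + 0² + 8²))*(-4976 + (1805/2020 + 1735/(-1450))) = ((-¾ - 231/2) + (45 + 0 + 64))*(-4976 + (1805*(1/2020) + 1735*(-1/1450))) = (-465/4 + 109)*(-4976 + (361/404 - 347/290)) = -29*(-4976 - 17749/58580)/4 = -29/4*(-291511829/58580) = 291511829/8080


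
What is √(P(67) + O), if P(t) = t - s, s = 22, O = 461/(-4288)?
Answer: √12897433/536 ≈ 6.7002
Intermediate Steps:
O = -461/4288 (O = 461*(-1/4288) = -461/4288 ≈ -0.10751)
P(t) = -22 + t (P(t) = t - 1*22 = t - 22 = -22 + t)
√(P(67) + O) = √((-22 + 67) - 461/4288) = √(45 - 461/4288) = √(192499/4288) = √12897433/536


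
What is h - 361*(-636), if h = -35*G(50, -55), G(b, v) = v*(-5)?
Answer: 219971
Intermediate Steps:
G(b, v) = -5*v
h = -9625 (h = -(-175)*(-55) = -35*275 = -9625)
h - 361*(-636) = -9625 - 361*(-636) = -9625 + 229596 = 219971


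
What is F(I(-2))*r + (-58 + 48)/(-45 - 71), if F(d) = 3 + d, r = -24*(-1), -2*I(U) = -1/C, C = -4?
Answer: 4007/58 ≈ 69.086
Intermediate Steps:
I(U) = -⅛ (I(U) = -(-1)/(2*(-4)) = -(-1)*(-1)/(2*4) = -½*¼ = -⅛)
r = 24
F(I(-2))*r + (-58 + 48)/(-45 - 71) = (3 - ⅛)*24 + (-58 + 48)/(-45 - 71) = (23/8)*24 - 10/(-116) = 69 - 10*(-1/116) = 69 + 5/58 = 4007/58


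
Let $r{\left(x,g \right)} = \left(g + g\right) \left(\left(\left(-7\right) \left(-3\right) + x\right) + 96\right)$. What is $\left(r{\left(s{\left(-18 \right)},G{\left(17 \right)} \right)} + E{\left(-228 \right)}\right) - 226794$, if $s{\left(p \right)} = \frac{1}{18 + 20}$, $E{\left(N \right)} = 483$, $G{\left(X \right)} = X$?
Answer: $- \frac{4224310}{19} \approx -2.2233 \cdot 10^{5}$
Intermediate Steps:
$s{\left(p \right)} = \frac{1}{38}$
$r{\left(x,g \right)} = 2 g \left(117 + x\right)$ ($r{\left(x,g \right)} = 2 g \left(\left(21 + x\right) + 96\right) = 2 g \left(117 + x\right)$)
$\left(r{\left(s{\left(-18 \right)},G{\left(17 \right)} \right)} + E{\left(-228 \right)}\right) - 226794 = \left(2 \cdot 17 \left(117 + \frac{1}{38}\right) + 483\right) - 226794 = \left(2 \cdot 17 \cdot \frac{4447}{38} + 483\right) - 226794 = \left(\frac{75599}{19} + 483\right) - 226794 = \frac{84776}{19} - 226794 = - \frac{4224310}{19}$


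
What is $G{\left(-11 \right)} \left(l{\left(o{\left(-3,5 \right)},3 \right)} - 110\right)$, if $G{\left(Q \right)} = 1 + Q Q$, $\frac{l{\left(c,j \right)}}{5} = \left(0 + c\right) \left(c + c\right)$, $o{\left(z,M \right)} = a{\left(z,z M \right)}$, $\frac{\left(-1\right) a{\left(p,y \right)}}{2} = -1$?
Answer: $-8540$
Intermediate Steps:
$a{\left(p,y \right)} = 2$ ($a{\left(p,y \right)} = \left(-2\right) \left(-1\right) = 2$)
$o{\left(z,M \right)} = 2$
$l{\left(c,j \right)} = 10 c^{2}$ ($l{\left(c,j \right)} = 5 \left(0 + c\right) \left(c + c\right) = 5 c 2 c = 5 \cdot 2 c^{2} = 10 c^{2}$)
$G{\left(Q \right)} = 1 + Q^{2}$
$G{\left(-11 \right)} \left(l{\left(o{\left(-3,5 \right)},3 \right)} - 110\right) = \left(1 + \left(-11\right)^{2}\right) \left(10 \cdot 2^{2} - 110\right) = \left(1 + 121\right) \left(10 \cdot 4 - 110\right) = 122 \left(40 - 110\right) = 122 \left(-70\right) = -8540$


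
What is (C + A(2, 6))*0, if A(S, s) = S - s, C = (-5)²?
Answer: 0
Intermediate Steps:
C = 25
(C + A(2, 6))*0 = (25 + (2 - 1*6))*0 = (25 + (2 - 6))*0 = (25 - 4)*0 = 21*0 = 0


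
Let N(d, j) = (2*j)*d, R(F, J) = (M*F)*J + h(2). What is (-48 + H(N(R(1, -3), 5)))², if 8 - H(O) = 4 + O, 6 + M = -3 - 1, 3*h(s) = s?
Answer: 1106704/9 ≈ 1.2297e+5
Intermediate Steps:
h(s) = s/3
M = -10 (M = -6 + (-3 - 1) = -6 - 4 = -10)
R(F, J) = ⅔ - 10*F*J (R(F, J) = (-10*F)*J + (⅓)*2 = -10*F*J + ⅔ = ⅔ - 10*F*J)
N(d, j) = 2*d*j
H(O) = 4 - O (H(O) = 8 - (4 + O) = 8 + (-4 - O) = 4 - O)
(-48 + H(N(R(1, -3), 5)))² = (-48 + (4 - 2*(⅔ - 10*1*(-3))*5))² = (-48 + (4 - 2*(⅔ + 30)*5))² = (-48 + (4 - 2*92*5/3))² = (-48 + (4 - 1*920/3))² = (-48 + (4 - 920/3))² = (-48 - 908/3)² = (-1052/3)² = 1106704/9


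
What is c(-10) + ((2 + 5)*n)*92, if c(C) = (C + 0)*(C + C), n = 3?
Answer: 2132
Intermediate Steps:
c(C) = 2*C² (c(C) = C*(2*C) = 2*C²)
c(-10) + ((2 + 5)*n)*92 = 2*(-10)² + ((2 + 5)*3)*92 = 2*100 + (7*3)*92 = 200 + 21*92 = 200 + 1932 = 2132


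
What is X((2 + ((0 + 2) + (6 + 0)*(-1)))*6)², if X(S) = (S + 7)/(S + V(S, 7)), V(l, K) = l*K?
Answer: 25/9216 ≈ 0.0027127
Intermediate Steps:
V(l, K) = K*l
X(S) = (7 + S)/(8*S) (X(S) = (S + 7)/(S + 7*S) = (7 + S)/((8*S)) = (7 + S)*(1/(8*S)) = (7 + S)/(8*S))
X((2 + ((0 + 2) + (6 + 0)*(-1)))*6)² = ((7 + (2 + ((0 + 2) + (6 + 0)*(-1)))*6)/(8*(((2 + ((0 + 2) + (6 + 0)*(-1)))*6))))² = ((7 + (2 + (2 + 6*(-1)))*6)/(8*(((2 + (2 + 6*(-1)))*6))))² = ((7 + (2 + (2 - 6))*6)/(8*(((2 + (2 - 6))*6))))² = ((7 + (2 - 4)*6)/(8*(((2 - 4)*6))))² = ((7 - 2*6)/(8*((-2*6))))² = ((⅛)*(7 - 12)/(-12))² = ((⅛)*(-1/12)*(-5))² = (5/96)² = 25/9216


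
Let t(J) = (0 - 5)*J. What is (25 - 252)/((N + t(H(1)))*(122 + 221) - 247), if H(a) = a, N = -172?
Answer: 227/60958 ≈ 0.0037239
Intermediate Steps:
t(J) = -5*J
(25 - 252)/((N + t(H(1)))*(122 + 221) - 247) = (25 - 252)/((-172 - 5*1)*(122 + 221) - 247) = -227/((-172 - 5)*343 - 247) = -227/(-177*343 - 247) = -227/(-60711 - 247) = -227/(-60958) = -227*(-1/60958) = 227/60958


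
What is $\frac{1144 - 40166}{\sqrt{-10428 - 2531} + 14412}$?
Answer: $- \frac{562385064}{207718703} + \frac{39022 i \sqrt{12959}}{207718703} \approx -2.7074 + 0.021386 i$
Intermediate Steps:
$\frac{1144 - 40166}{\sqrt{-10428 - 2531} + 14412} = - \frac{39022}{\sqrt{-12959} + 14412} = - \frac{39022}{i \sqrt{12959} + 14412} = - \frac{39022}{14412 + i \sqrt{12959}}$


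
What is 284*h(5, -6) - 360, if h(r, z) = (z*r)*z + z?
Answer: 49056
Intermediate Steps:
h(r, z) = z + r*z**2 (h(r, z) = (r*z)*z + z = r*z**2 + z = z + r*z**2)
284*h(5, -6) - 360 = 284*(-6*(1 + 5*(-6))) - 360 = 284*(-6*(1 - 30)) - 360 = 284*(-6*(-29)) - 360 = 284*174 - 360 = 49416 - 360 = 49056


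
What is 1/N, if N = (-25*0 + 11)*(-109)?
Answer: -1/1199 ≈ -0.00083403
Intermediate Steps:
N = -1199 (N = (0 + 11)*(-109) = 11*(-109) = -1199)
1/N = 1/(-1199) = -1/1199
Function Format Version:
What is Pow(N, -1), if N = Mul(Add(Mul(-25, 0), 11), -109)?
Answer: Rational(-1, 1199) ≈ -0.00083403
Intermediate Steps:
N = -1199 (N = Mul(Add(0, 11), -109) = Mul(11, -109) = -1199)
Pow(N, -1) = Pow(-1199, -1) = Rational(-1, 1199)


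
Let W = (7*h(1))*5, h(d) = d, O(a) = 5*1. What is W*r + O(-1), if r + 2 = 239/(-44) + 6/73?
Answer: -810185/3212 ≈ -252.24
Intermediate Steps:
O(a) = 5
r = -23607/3212 (r = -2 + (239/(-44) + 6/73) = -2 + (239*(-1/44) + 6*(1/73)) = -2 + (-239/44 + 6/73) = -2 - 17183/3212 = -23607/3212 ≈ -7.3496)
W = 35 (W = (7*1)*5 = 7*5 = 35)
W*r + O(-1) = 35*(-23607/3212) + 5 = -826245/3212 + 5 = -810185/3212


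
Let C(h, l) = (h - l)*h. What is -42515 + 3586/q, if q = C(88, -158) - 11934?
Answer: -206493562/4857 ≈ -42515.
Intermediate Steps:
C(h, l) = h*(h - l)
q = 9714 (q = 88*(88 - 1*(-158)) - 11934 = 88*(88 + 158) - 11934 = 88*246 - 11934 = 21648 - 11934 = 9714)
-42515 + 3586/q = -42515 + 3586/9714 = -42515 + 3586*(1/9714) = -42515 + 1793/4857 = -206493562/4857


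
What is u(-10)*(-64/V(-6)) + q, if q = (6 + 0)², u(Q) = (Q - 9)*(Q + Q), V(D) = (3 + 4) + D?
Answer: -24284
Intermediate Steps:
V(D) = 7 + D
u(Q) = 2*Q*(-9 + Q) (u(Q) = (-9 + Q)*(2*Q) = 2*Q*(-9 + Q))
q = 36 (q = 6² = 36)
u(-10)*(-64/V(-6)) + q = (2*(-10)*(-9 - 10))*(-64/(7 - 6)) + 36 = (2*(-10)*(-19))*(-64/1) + 36 = 380*(-64*1) + 36 = 380*(-64) + 36 = -24320 + 36 = -24284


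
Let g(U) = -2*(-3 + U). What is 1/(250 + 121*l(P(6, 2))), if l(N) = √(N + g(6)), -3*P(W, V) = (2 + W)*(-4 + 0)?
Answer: -375/8737 + 121*√42/17474 ≈ 0.0019555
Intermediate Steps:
P(W, V) = 8/3 + 4*W/3 (P(W, V) = -(2 + W)*(-4 + 0)/3 = -(2 + W)*(-4)/3 = -(-8 - 4*W)/3 = 8/3 + 4*W/3)
g(U) = 6 - 2*U
l(N) = √(-6 + N) (l(N) = √(N + (6 - 2*6)) = √(N + (6 - 12)) = √(N - 6) = √(-6 + N))
1/(250 + 121*l(P(6, 2))) = 1/(250 + 121*√(-6 + (8/3 + (4/3)*6))) = 1/(250 + 121*√(-6 + (8/3 + 8))) = 1/(250 + 121*√(-6 + 32/3)) = 1/(250 + 121*√(14/3)) = 1/(250 + 121*(√42/3)) = 1/(250 + 121*√42/3)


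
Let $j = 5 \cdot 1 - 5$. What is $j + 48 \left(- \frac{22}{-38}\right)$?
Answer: $\frac{528}{19} \approx 27.789$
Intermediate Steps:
$j = 0$ ($j = 5 - 5 = 0$)
$j + 48 \left(- \frac{22}{-38}\right) = 0 + 48 \left(- \frac{22}{-38}\right) = 0 + 48 \left(\left(-22\right) \left(- \frac{1}{38}\right)\right) = 0 + 48 \cdot \frac{11}{19} = 0 + \frac{528}{19} = \frac{528}{19}$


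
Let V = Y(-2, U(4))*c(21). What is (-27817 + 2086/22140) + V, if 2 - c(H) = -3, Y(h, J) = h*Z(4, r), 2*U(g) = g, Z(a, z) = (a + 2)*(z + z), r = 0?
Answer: -307933147/11070 ≈ -27817.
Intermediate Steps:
Z(a, z) = 2*z*(2 + a) (Z(a, z) = (2 + a)*(2*z) = 2*z*(2 + a))
U(g) = g/2
Y(h, J) = 0 (Y(h, J) = h*(2*0*(2 + 4)) = h*(2*0*6) = h*0 = 0)
c(H) = 5 (c(H) = 2 - 1*(-3) = 2 + 3 = 5)
V = 0 (V = 0*5 = 0)
(-27817 + 2086/22140) + V = (-27817 + 2086/22140) + 0 = (-27817 + 2086*(1/22140)) + 0 = (-27817 + 1043/11070) + 0 = -307933147/11070 + 0 = -307933147/11070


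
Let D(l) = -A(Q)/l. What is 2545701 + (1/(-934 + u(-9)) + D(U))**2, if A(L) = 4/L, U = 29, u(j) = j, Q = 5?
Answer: 47595597506585614/18696460225 ≈ 2.5457e+6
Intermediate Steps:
D(l) = -4/(5*l) (D(l) = -4/5/l = -4*(1/5)/l = -4/(5*l))
2545701 + (1/(-934 + u(-9)) + D(U))**2 = 2545701 + (1/(-934 - 9) - 4/5/29)**2 = 2545701 + (1/(-943) - 4/5*1/29)**2 = 2545701 + (-1/943 - 4/145)**2 = 2545701 + (-3917/136735)**2 = 2545701 + 15342889/18696460225 = 47595597506585614/18696460225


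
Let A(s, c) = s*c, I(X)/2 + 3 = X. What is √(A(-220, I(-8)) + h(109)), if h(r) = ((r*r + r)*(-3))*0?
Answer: 22*√10 ≈ 69.570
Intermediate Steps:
I(X) = -6 + 2*X
A(s, c) = c*s
h(r) = 0 (h(r) = ((r² + r)*(-3))*0 = ((r + r²)*(-3))*0 = (-3*r - 3*r²)*0 = 0)
√(A(-220, I(-8)) + h(109)) = √((-6 + 2*(-8))*(-220) + 0) = √((-6 - 16)*(-220) + 0) = √(-22*(-220) + 0) = √(4840 + 0) = √4840 = 22*√10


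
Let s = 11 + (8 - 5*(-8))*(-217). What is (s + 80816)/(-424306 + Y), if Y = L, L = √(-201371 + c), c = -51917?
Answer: -1357991353/8183447042 - 6401*I*√63322/8183447042 ≈ -0.16594 - 0.00019683*I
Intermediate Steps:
s = -10405 (s = 11 + (8 + 40)*(-217) = 11 + 48*(-217) = 11 - 10416 = -10405)
L = 2*I*√63322 (L = √(-201371 - 51917) = √(-253288) = 2*I*√63322 ≈ 503.28*I)
Y = 2*I*√63322 ≈ 503.28*I
(s + 80816)/(-424306 + Y) = (-10405 + 80816)/(-424306 + 2*I*√63322) = 70411/(-424306 + 2*I*√63322)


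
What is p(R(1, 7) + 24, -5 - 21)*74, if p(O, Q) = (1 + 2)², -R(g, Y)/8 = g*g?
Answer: 666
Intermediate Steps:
R(g, Y) = -8*g² (R(g, Y) = -8*g*g = -8*g²)
p(O, Q) = 9 (p(O, Q) = 3² = 9)
p(R(1, 7) + 24, -5 - 21)*74 = 9*74 = 666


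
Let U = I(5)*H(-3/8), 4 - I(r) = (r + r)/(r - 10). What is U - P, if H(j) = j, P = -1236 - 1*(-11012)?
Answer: -39113/4 ≈ -9778.3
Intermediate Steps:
P = 9776 (P = -1236 + 11012 = 9776)
I(r) = 4 - 2*r/(-10 + r) (I(r) = 4 - (r + r)/(r - 10) = 4 - 2*r/(-10 + r))
U = -9/4 (U = (2*(-20 + 5)/(-10 + 5))*(-3/8) = (2*(-15)/(-5))*(-3*⅛) = (2*(-⅕)*(-15))*(-3/8) = 6*(-3/8) = -9/4 ≈ -2.2500)
U - P = -9/4 - 1*9776 = -9/4 - 9776 = -39113/4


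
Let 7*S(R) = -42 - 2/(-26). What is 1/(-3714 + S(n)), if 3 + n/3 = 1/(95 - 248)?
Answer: -91/338519 ≈ -0.00026882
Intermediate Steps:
n = -460/51 (n = -9 + 3/(95 - 248) = -9 + 3/(-153) = -9 + 3*(-1/153) = -9 - 1/51 = -460/51 ≈ -9.0196)
S(R) = -545/91 (S(R) = (-42 - 2/(-26))/7 = (-42 - 2*(-1)/26)/7 = (-42 - 1*(-1/13))/7 = (-42 + 1/13)/7 = (⅐)*(-545/13) = -545/91)
1/(-3714 + S(n)) = 1/(-3714 - 545/91) = 1/(-338519/91) = -91/338519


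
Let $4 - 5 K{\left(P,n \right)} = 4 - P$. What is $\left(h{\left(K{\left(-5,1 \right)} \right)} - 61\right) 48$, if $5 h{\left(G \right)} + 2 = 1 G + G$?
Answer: $- \frac{14832}{5} \approx -2966.4$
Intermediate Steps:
$K{\left(P,n \right)} = \frac{P}{5}$ ($K{\left(P,n \right)} = \frac{4}{5} - \frac{4 - P}{5} = \frac{4}{5} + \left(- \frac{4}{5} + \frac{P}{5}\right) = \frac{P}{5}$)
$h{\left(G \right)} = - \frac{2}{5} + \frac{2 G}{5}$ ($h{\left(G \right)} = - \frac{2}{5} + \frac{1 G + G}{5} = - \frac{2}{5} + \frac{G + G}{5} = - \frac{2}{5} + \frac{2 G}{5}$)
$\left(h{\left(K{\left(-5,1 \right)} \right)} - 61\right) 48 = \left(\left(- \frac{2}{5} + \frac{2 \cdot \frac{1}{5} \left(-5\right)}{5}\right) - 61\right) 48 = \left(\left(- \frac{2}{5} + \frac{2}{5} \left(-1\right)\right) - 61\right) 48 = \left(\left(- \frac{2}{5} - \frac{2}{5}\right) - 61\right) 48 = \left(- \frac{4}{5} - 61\right) 48 = \left(- \frac{309}{5}\right) 48 = - \frac{14832}{5}$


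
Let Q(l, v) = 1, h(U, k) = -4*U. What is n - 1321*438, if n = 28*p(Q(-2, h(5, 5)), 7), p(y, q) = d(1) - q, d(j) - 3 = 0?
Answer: -578710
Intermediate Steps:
d(j) = 3 (d(j) = 3 + 0 = 3)
p(y, q) = 3 - q
n = -112 (n = 28*(3 - 1*7) = 28*(3 - 7) = 28*(-4) = -112)
n - 1321*438 = -112 - 1321*438 = -112 - 578598 = -578710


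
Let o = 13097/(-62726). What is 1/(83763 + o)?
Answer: 62726/5254104841 ≈ 1.1938e-5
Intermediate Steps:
o = -13097/62726 (o = 13097*(-1/62726) = -13097/62726 ≈ -0.20880)
1/(83763 + o) = 1/(83763 - 13097/62726) = 1/(5254104841/62726) = 62726/5254104841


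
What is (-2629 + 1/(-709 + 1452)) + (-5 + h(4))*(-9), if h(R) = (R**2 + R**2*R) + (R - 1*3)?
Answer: -2461558/743 ≈ -3313.0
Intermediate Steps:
h(R) = -3 + R + R**2 + R**3 (h(R) = (R**2 + R**3) + (R - 3) = (R**2 + R**3) + (-3 + R) = -3 + R + R**2 + R**3)
(-2629 + 1/(-709 + 1452)) + (-5 + h(4))*(-9) = (-2629 + 1/(-709 + 1452)) + (-5 + (-3 + 4 + 4**2 + 4**3))*(-9) = (-2629 + 1/743) + (-5 + (-3 + 4 + 16 + 64))*(-9) = (-2629 + 1/743) + (-5 + 81)*(-9) = -1953346/743 + 76*(-9) = -1953346/743 - 684 = -2461558/743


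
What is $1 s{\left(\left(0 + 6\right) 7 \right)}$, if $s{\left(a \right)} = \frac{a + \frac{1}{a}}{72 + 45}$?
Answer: $\frac{1765}{4914} \approx 0.35918$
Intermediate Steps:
$s{\left(a \right)} = \frac{a}{117} + \frac{1}{117 a}$ ($s{\left(a \right)} = \frac{a + \frac{1}{a}}{117} = \left(a + \frac{1}{a}\right) \frac{1}{117} = \frac{a}{117} + \frac{1}{117 a}$)
$1 s{\left(\left(0 + 6\right) 7 \right)} = 1 \frac{1 + \left(\left(0 + 6\right) 7\right)^{2}}{117 \left(0 + 6\right) 7} = 1 \frac{1 + \left(6 \cdot 7\right)^{2}}{117 \cdot 6 \cdot 7} = 1 \frac{1 + 42^{2}}{117 \cdot 42} = 1 \cdot \frac{1}{117} \cdot \frac{1}{42} \left(1 + 1764\right) = 1 \cdot \frac{1}{117} \cdot \frac{1}{42} \cdot 1765 = 1 \cdot \frac{1765}{4914} = \frac{1765}{4914}$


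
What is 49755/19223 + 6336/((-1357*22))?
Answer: 61981311/26085611 ≈ 2.3761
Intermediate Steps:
49755/19223 + 6336/((-1357*22)) = 49755*(1/19223) + 6336/(-29854) = 49755/19223 + 6336*(-1/29854) = 49755/19223 - 288/1357 = 61981311/26085611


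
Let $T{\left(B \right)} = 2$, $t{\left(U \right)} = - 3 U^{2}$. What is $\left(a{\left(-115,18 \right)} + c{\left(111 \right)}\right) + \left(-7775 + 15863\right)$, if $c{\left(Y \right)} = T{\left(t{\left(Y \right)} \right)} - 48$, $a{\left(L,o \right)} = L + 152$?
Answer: $8079$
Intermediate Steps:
$a{\left(L,o \right)} = 152 + L$
$c{\left(Y \right)} = -46$ ($c{\left(Y \right)} = 2 - 48 = -46$)
$\left(a{\left(-115,18 \right)} + c{\left(111 \right)}\right) + \left(-7775 + 15863\right) = \left(\left(152 - 115\right) - 46\right) + \left(-7775 + 15863\right) = \left(37 - 46\right) + 8088 = -9 + 8088 = 8079$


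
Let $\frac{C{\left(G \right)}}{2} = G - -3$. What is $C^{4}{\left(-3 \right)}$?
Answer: $0$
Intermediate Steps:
$C{\left(G \right)} = 6 + 2 G$ ($C{\left(G \right)} = 2 \left(G - -3\right) = 2 \left(G + 3\right) = 2 \left(3 + G\right) = 6 + 2 G$)
$C^{4}{\left(-3 \right)} = \left(6 + 2 \left(-3\right)\right)^{4} = \left(6 - 6\right)^{4} = 0^{4} = 0$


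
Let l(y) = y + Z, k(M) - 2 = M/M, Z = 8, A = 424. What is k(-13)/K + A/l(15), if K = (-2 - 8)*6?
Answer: 8457/460 ≈ 18.385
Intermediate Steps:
k(M) = 3 (k(M) = 2 + M/M = 2 + 1 = 3)
K = -60 (K = -10*6 = -60)
l(y) = 8 + y (l(y) = y + 8 = 8 + y)
k(-13)/K + A/l(15) = 3/(-60) + 424/(8 + 15) = 3*(-1/60) + 424/23 = -1/20 + 424*(1/23) = -1/20 + 424/23 = 8457/460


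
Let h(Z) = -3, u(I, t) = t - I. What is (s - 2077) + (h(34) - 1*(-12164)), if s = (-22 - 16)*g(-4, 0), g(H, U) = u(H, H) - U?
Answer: 10084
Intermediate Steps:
g(H, U) = -U (g(H, U) = (H - H) - U = 0 - U = -U)
s = 0 (s = (-22 - 16)*(-1*0) = -38*0 = 0)
(s - 2077) + (h(34) - 1*(-12164)) = (0 - 2077) + (-3 - 1*(-12164)) = -2077 + (-3 + 12164) = -2077 + 12161 = 10084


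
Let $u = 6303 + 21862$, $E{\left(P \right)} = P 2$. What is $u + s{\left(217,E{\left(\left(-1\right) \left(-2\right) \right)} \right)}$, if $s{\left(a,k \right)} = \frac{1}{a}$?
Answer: $\frac{6111806}{217} \approx 28165.0$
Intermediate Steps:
$E{\left(P \right)} = 2 P$
$u = 28165$
$u + s{\left(217,E{\left(\left(-1\right) \left(-2\right) \right)} \right)} = 28165 + \frac{1}{217} = \frac{6111806}{217}$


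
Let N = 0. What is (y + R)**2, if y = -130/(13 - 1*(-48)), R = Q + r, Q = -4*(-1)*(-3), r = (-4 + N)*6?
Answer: 5410276/3721 ≈ 1454.0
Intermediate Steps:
r = -24 (r = (-4 + 0)*6 = -4*6 = -24)
Q = -12 (Q = 4*(-3) = -12)
R = -36 (R = -12 - 24 = -36)
y = -130/61 (y = -130/(13 + 48) = -130/61 ≈ -2.1311)
(y + R)**2 = (-130/61 - 36)**2 = (-2326/61)**2 = 5410276/3721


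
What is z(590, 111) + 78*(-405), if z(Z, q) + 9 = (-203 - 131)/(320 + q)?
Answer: -13619503/431 ≈ -31600.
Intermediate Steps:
z(Z, q) = -9 - 334/(320 + q) (z(Z, q) = -9 + (-203 - 131)/(320 + q) = -9 - 334/(320 + q))
z(590, 111) + 78*(-405) = (-3214 - 9*111)/(320 + 111) + 78*(-405) = (-3214 - 999)/431 - 31590 = (1/431)*(-4213) - 31590 = -4213/431 - 31590 = -13619503/431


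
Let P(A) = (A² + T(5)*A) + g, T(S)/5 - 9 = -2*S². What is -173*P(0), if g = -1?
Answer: 173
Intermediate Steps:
T(S) = 45 - 10*S² (T(S) = 45 + 5*(-2*S²) = 45 - 10*S²)
P(A) = -1 + A² - 205*A (P(A) = (A² + (45 - 10*5²)*A) - 1 = (A² + (45 - 10*25)*A) - 1 = (A² + (45 - 250)*A) - 1 = (A² - 205*A) - 1 = -1 + A² - 205*A)
-173*P(0) = -173*(-1 + 0² - 205*0) = -173*(-1 + 0 + 0) = -173*(-1) = 173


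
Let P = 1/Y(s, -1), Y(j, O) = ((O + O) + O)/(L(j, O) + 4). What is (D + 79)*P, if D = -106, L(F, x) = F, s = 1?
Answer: 45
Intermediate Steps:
Y(j, O) = 3*O/(4 + j) (Y(j, O) = ((O + O) + O)/(j + 4) = (2*O + O)/(4 + j) = (3*O)/(4 + j) = 3*O/(4 + j))
P = -5/3 (P = 1/(3*(-1)/(4 + 1)) = 1/(3*(-1)/5) = 1/(3*(-1)*(1/5)) = 1/(-3/5) = -5/3 ≈ -1.6667)
(D + 79)*P = (-106 + 79)*(-5/3) = -27*(-5/3) = 45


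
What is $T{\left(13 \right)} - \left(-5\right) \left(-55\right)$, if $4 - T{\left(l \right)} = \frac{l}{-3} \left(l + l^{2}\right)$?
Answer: $\frac{1553}{3} \approx 517.67$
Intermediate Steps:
$T{\left(l \right)} = 4 + \frac{l \left(l + l^{2}\right)}{3}$ ($T{\left(l \right)} = 4 - \frac{l}{-3} \left(l + l^{2}\right) = 4 - l \left(- \frac{1}{3}\right) \left(l + l^{2}\right) = 4 - - \frac{l}{3} \left(l + l^{2}\right) = 4 - - \frac{l \left(l + l^{2}\right)}{3} = 4 + \frac{l \left(l + l^{2}\right)}{3}$)
$T{\left(13 \right)} - \left(-5\right) \left(-55\right) = \left(4 + \frac{13^{2}}{3} + \frac{13^{3}}{3}\right) - \left(-5\right) \left(-55\right) = \left(4 + \frac{1}{3} \cdot 169 + \frac{1}{3} \cdot 2197\right) - 275 = \left(4 + \frac{169}{3} + \frac{2197}{3}\right) - 275 = \frac{2378}{3} - 275 = \frac{1553}{3}$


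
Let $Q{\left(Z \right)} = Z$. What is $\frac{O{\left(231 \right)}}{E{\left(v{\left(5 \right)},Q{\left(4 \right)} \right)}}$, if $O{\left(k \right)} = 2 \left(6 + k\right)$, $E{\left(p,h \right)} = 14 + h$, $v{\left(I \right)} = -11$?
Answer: $\frac{79}{3} \approx 26.333$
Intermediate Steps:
$O{\left(k \right)} = 12 + 2 k$
$\frac{O{\left(231 \right)}}{E{\left(v{\left(5 \right)},Q{\left(4 \right)} \right)}} = \frac{12 + 2 \cdot 231}{14 + 4} = \frac{12 + 462}{18} = 474 \cdot \frac{1}{18} = \frac{79}{3}$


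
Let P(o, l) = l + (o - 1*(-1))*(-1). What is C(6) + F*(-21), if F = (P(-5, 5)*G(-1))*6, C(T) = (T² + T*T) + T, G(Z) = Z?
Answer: 1212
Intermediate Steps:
P(o, l) = -1 + l - o (P(o, l) = l + (o + 1)*(-1) = l + (1 + o)*(-1) = l + (-1 - o) = -1 + l - o)
C(T) = T + 2*T² (C(T) = (T² + T²) + T = 2*T² + T = T + 2*T²)
F = -54 (F = ((-1 + 5 - 1*(-5))*(-1))*6 = ((-1 + 5 + 5)*(-1))*6 = (9*(-1))*6 = -9*6 = -54)
C(6) + F*(-21) = 6*(1 + 2*6) - 54*(-21) = 6*(1 + 12) + 1134 = 6*13 + 1134 = 78 + 1134 = 1212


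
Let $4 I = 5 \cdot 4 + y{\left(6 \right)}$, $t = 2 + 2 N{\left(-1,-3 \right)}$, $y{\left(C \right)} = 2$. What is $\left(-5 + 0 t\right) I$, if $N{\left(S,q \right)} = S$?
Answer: $- \frac{55}{2} \approx -27.5$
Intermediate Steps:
$t = 0$ ($t = 2 + 2 \left(-1\right) = 2 - 2 = 0$)
$I = \frac{11}{2}$ ($I = \frac{5 \cdot 4 + 2}{4} = \frac{20 + 2}{4} = \frac{1}{4} \cdot 22 = \frac{11}{2} \approx 5.5$)
$\left(-5 + 0 t\right) I = \left(-5 + 0 \cdot 0\right) \frac{11}{2} = \left(-5 + 0\right) \frac{11}{2} = \left(-5\right) \frac{11}{2} = - \frac{55}{2}$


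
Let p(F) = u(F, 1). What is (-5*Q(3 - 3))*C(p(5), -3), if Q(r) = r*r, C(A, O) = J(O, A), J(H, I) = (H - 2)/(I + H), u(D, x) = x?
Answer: 0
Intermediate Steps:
J(H, I) = (-2 + H)/(H + I)
p(F) = 1
C(A, O) = (-2 + O)/(A + O) (C(A, O) = (-2 + O)/(O + A) = (-2 + O)/(A + O))
Q(r) = r²
(-5*Q(3 - 3))*C(p(5), -3) = (-5*(3 - 3)²)*((-2 - 3)/(1 - 3)) = (-5*0²)*(-5/(-2)) = (-5*0)*(-½*(-5)) = 0*(5/2) = 0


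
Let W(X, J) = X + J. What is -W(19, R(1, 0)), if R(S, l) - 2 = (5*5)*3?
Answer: -96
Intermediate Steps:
R(S, l) = 77 (R(S, l) = 2 + (5*5)*3 = 2 + 25*3 = 2 + 75 = 77)
W(X, J) = J + X
-W(19, R(1, 0)) = -(77 + 19) = -1*96 = -96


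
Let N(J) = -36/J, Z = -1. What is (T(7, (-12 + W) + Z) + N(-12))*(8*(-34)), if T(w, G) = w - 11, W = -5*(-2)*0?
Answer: 272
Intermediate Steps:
W = 0 (W = 10*0 = 0)
T(w, G) = -11 + w
(T(7, (-12 + W) + Z) + N(-12))*(8*(-34)) = ((-11 + 7) - 36/(-12))*(8*(-34)) = (-4 - 36*(-1/12))*(-272) = (-4 + 3)*(-272) = -1*(-272) = 272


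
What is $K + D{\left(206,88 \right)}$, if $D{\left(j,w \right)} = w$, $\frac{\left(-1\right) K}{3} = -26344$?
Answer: $79120$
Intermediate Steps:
$K = 79032$ ($K = \left(-3\right) \left(-26344\right) = 79032$)
$K + D{\left(206,88 \right)} = 79032 + 88 = 79120$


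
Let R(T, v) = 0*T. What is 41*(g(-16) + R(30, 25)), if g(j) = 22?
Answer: 902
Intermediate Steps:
R(T, v) = 0
41*(g(-16) + R(30, 25)) = 41*(22 + 0) = 41*22 = 902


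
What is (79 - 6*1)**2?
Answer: 5329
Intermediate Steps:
(79 - 6*1)**2 = (79 - 6)**2 = 73**2 = 5329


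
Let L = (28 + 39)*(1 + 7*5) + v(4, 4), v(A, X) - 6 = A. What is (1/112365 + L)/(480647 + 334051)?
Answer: 272148031/91543540770 ≈ 0.0029729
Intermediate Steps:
v(A, X) = 6 + A
L = 2422 (L = (28 + 39)*(1 + 7*5) + (6 + 4) = 67*(1 + 35) + 10 = 67*36 + 10 = 2412 + 10 = 2422)
(1/112365 + L)/(480647 + 334051) = (1/112365 + 2422)/(480647 + 334051) = (1/112365 + 2422)/814698 = (272148031/112365)*(1/814698) = 272148031/91543540770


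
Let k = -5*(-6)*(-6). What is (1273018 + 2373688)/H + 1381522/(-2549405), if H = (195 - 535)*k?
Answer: 54190478609/917785800 ≈ 59.045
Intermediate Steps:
k = -180 (k = 30*(-6) = -180)
H = 61200 (H = (195 - 535)*(-180) = -340*(-180) = 61200)
(1273018 + 2373688)/H + 1381522/(-2549405) = (1273018 + 2373688)/61200 + 1381522/(-2549405) = 3646706*(1/61200) + 1381522*(-1/2549405) = 1823353/30600 - 81266/149965 = 54190478609/917785800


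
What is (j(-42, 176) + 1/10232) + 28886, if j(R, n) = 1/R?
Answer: 6206787497/214872 ≈ 28886.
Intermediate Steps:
(j(-42, 176) + 1/10232) + 28886 = (1/(-42) + 1/10232) + 28886 = (-1/42 + 1/10232) + 28886 = -5095/214872 + 28886 = 6206787497/214872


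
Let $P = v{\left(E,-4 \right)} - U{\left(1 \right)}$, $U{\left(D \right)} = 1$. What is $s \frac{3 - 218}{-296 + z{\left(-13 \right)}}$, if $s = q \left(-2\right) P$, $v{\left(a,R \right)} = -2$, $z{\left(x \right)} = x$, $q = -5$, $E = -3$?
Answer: $- \frac{2150}{103} \approx -20.874$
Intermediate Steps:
$P = -3$ ($P = -2 - 1 = -3$)
$s = -30$ ($s = \left(-5\right) \left(-2\right) \left(-3\right) = 10 \left(-3\right) = -30$)
$s \frac{3 - 218}{-296 + z{\left(-13 \right)}} = - 30 \frac{3 - 218}{-296 - 13} = - 30 \left(- \frac{215}{-309}\right) = - 30 \left(\left(-215\right) \left(- \frac{1}{309}\right)\right) = \left(-30\right) \frac{215}{309} = - \frac{2150}{103}$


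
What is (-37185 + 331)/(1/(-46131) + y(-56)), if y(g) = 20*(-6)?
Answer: 1700111874/5535721 ≈ 307.12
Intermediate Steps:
y(g) = -120
(-37185 + 331)/(1/(-46131) + y(-56)) = (-37185 + 331)/(1/(-46131) - 120) = -36854/(-1/46131 - 120) = -36854/(-5535721/46131) = -36854*(-46131/5535721) = 1700111874/5535721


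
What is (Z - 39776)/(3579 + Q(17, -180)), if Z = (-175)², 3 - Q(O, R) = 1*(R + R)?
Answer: -9151/3942 ≈ -2.3214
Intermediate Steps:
Q(O, R) = 3 - 2*R (Q(O, R) = 3 - (R + R) = 3 - 2*R)
Z = 30625
(Z - 39776)/(3579 + Q(17, -180)) = (30625 - 39776)/(3579 + (3 - 2*(-180))) = -9151/(3579 + (3 + 360)) = -9151/(3579 + 363) = -9151/3942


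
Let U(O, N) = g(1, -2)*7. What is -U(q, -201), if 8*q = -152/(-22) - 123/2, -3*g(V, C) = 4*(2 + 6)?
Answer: 224/3 ≈ 74.667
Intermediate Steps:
g(V, C) = -32/3 (g(V, C) = -4*(2 + 6)/3 = -4*8/3 = -1/3*32 = -32/3)
q = -1201/176 (q = (-152/(-22) - 123/2)/8 = (-152*(-1/22) - 123*1/2)/8 = (76/11 - 123/2)/8 = (1/8)*(-1201/22) = -1201/176 ≈ -6.8239)
U(O, N) = -224/3 (U(O, N) = -32/3*7 = -224/3)
-U(q, -201) = -1*(-224/3) = 224/3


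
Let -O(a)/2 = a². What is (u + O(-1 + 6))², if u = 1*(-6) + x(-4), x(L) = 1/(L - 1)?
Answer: 78961/25 ≈ 3158.4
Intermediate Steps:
x(L) = 1/(-1 + L)
O(a) = -2*a²
u = -31/5 (u = 1*(-6) + 1/(-1 - 4) = -6 + 1/(-5) = -6 - ⅕ = -31/5 ≈ -6.2000)
(u + O(-1 + 6))² = (-31/5 - 2*(-1 + 6)²)² = (-31/5 - 2*5²)² = (-31/5 - 2*25)² = (-31/5 - 50)² = (-281/5)² = 78961/25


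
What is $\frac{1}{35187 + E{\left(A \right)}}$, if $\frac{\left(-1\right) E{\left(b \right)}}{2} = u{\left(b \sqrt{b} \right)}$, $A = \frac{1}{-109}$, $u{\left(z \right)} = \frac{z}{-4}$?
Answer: $\frac{182272741692}{6413630961916405} + \frac{218 i \sqrt{109}}{6413630961916405} \approx 2.842 \cdot 10^{-5} + 3.5487 \cdot 10^{-13} i$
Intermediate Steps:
$u{\left(z \right)} = - \frac{z}{4}$ ($u{\left(z \right)} = z \left(- \frac{1}{4}\right) = - \frac{z}{4}$)
$A = - \frac{1}{109} \approx -0.0091743$
$E{\left(b \right)} = \frac{b^{\frac{3}{2}}}{2}$ ($E{\left(b \right)} = - 2 \left(- \frac{b \sqrt{b}}{4}\right) = - 2 \left(- \frac{b^{\frac{3}{2}}}{4}\right) = \frac{b^{\frac{3}{2}}}{2}$)
$\frac{1}{35187 + E{\left(A \right)}} = \frac{1}{35187 + \frac{\left(- \frac{1}{109}\right)^{\frac{3}{2}}}{2}} = \frac{1}{35187 + \frac{\left(- \frac{1}{11881}\right) i \sqrt{109}}{2}} = \frac{1}{35187 - \frac{i \sqrt{109}}{23762}}$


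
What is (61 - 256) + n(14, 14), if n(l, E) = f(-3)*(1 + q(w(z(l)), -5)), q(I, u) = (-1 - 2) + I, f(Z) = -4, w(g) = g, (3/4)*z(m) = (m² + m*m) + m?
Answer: -7057/3 ≈ -2352.3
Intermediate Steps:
z(m) = 4*m/3 + 8*m²/3 (z(m) = 4*((m² + m*m) + m)/3 = 4*((m² + m²) + m)/3 = 4*(2*m² + m)/3 = 4*(m + 2*m²)/3 = 4*m/3 + 8*m²/3)
q(I, u) = -3 + I
n(l, E) = 8 - 16*l*(1 + 2*l)/3 (n(l, E) = -4*(1 + (-3 + 4*l*(1 + 2*l)/3)) = -4*(-2 + 4*l*(1 + 2*l)/3) = 8 - 16*l*(1 + 2*l)/3)
(61 - 256) + n(14, 14) = (61 - 256) + (8 - 16/3*14*(1 + 2*14)) = -195 + (8 - 16/3*14*(1 + 28)) = -195 + (8 - 16/3*14*29) = -195 + (8 - 6496/3) = -195 - 6472/3 = -7057/3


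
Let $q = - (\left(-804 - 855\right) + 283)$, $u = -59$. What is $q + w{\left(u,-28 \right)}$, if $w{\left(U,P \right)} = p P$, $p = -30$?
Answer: $2216$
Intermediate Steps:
$w{\left(U,P \right)} = - 30 P$
$q = 1376$ ($q = - (-1659 + 283) = \left(-1\right) \left(-1376\right) = 1376$)
$q + w{\left(u,-28 \right)} = 1376 - -840 = 1376 + 840 = 2216$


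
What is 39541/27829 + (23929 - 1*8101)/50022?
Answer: 403066219/232010373 ≈ 1.7373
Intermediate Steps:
39541/27829 + (23929 - 1*8101)/50022 = 39541*(1/27829) + (23929 - 8101)*(1/50022) = 39541/27829 + 15828*(1/50022) = 39541/27829 + 2638/8337 = 403066219/232010373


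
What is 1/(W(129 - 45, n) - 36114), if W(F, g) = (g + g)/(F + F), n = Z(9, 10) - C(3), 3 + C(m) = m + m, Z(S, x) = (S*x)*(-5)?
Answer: -28/1011343 ≈ -2.7686e-5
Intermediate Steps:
Z(S, x) = -5*S*x
C(m) = -3 + 2*m (C(m) = -3 + (m + m) = -3 + 2*m)
n = -453 (n = -5*9*10 - (-3 + 2*3) = -450 - (-3 + 6) = -450 - 1*3 = -450 - 3 = -453)
W(F, g) = g/F (W(F, g) = (2*g)/((2*F)) = (2*g)*(1/(2*F)) = g/F)
1/(W(129 - 45, n) - 36114) = 1/(-453/(129 - 45) - 36114) = 1/(-453/84 - 36114) = 1/(-453*1/84 - 36114) = 1/(-151/28 - 36114) = 1/(-1011343/28) = -28/1011343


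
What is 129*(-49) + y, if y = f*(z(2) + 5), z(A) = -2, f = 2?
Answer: -6315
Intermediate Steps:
y = 6 (y = 2*(-2 + 5) = 2*3 = 6)
129*(-49) + y = 129*(-49) + 6 = -6321 + 6 = -6315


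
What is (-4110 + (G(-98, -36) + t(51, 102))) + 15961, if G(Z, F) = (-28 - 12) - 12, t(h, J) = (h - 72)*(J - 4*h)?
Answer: 13941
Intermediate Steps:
t(h, J) = (-72 + h)*(J - 4*h)
G(Z, F) = -52 (G(Z, F) = -40 - 12 = -52)
(-4110 + (G(-98, -36) + t(51, 102))) + 15961 = (-4110 + (-52 + (-72*102 - 4*51² + 288*51 + 102*51))) + 15961 = (-4110 + (-52 + (-7344 - 4*2601 + 14688 + 5202))) + 15961 = (-4110 + (-52 + (-7344 - 10404 + 14688 + 5202))) + 15961 = (-4110 + (-52 + 2142)) + 15961 = (-4110 + 2090) + 15961 = -2020 + 15961 = 13941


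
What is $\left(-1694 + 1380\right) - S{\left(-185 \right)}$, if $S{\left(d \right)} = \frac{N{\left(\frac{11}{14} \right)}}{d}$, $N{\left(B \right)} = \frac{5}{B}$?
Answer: $- \frac{127784}{407} \approx -313.97$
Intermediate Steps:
$S{\left(d \right)} = \frac{70}{11 d}$ ($S{\left(d \right)} = \frac{5 \frac{1}{11 \cdot \frac{1}{14}}}{d} = \frac{5 \frac{1}{\frac{11}{14}}}{d} = \frac{5 \cdot \frac{14}{11}}{d} = \frac{70}{11 d}$)
$\left(-1694 + 1380\right) - S{\left(-185 \right)} = \left(-1694 + 1380\right) - \frac{70}{11 \left(-185\right)} = -314 - \frac{70}{11} \left(- \frac{1}{185}\right) = -314 - - \frac{14}{407} = -314 + \frac{14}{407} = - \frac{127784}{407}$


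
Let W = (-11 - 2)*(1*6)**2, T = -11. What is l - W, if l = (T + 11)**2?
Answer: 468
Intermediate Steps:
W = -468 (W = -13*6**2 = -13*36 = -468)
l = 0 (l = (-11 + 11)**2 = 0**2 = 0)
l - W = 0 - 1*(-468) = 0 + 468 = 468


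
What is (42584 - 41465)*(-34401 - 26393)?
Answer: -68028486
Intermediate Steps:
(42584 - 41465)*(-34401 - 26393) = 1119*(-60794) = -68028486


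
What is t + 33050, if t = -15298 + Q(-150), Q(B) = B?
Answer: 17602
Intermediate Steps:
t = -15448 (t = -15298 - 150 = -15448)
t + 33050 = -15448 + 33050 = 17602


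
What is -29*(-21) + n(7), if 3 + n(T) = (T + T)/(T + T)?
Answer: 607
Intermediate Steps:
n(T) = -2 (n(T) = -3 + (T + T)/(T + T) = -3 + (2*T)/((2*T)) = -3 + (2*T)*(1/(2*T)) = -3 + 1 = -2)
-29*(-21) + n(7) = -29*(-21) - 2 = 609 - 2 = 607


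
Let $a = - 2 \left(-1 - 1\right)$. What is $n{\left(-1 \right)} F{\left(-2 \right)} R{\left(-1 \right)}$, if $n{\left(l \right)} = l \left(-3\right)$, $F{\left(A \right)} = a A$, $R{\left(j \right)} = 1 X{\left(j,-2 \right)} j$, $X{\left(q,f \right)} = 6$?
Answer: $144$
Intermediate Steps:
$a = 4$ ($a = \left(-2\right) \left(-2\right) = 4$)
$R{\left(j \right)} = 6 j$ ($R{\left(j \right)} = 1 \cdot 6 j = 6 j$)
$F{\left(A \right)} = 4 A$
$n{\left(l \right)} = - 3 l$
$n{\left(-1 \right)} F{\left(-2 \right)} R{\left(-1 \right)} = \left(-3\right) \left(-1\right) 4 \left(-2\right) 6 \left(-1\right) = 3 \left(-8\right) \left(-6\right) = \left(-24\right) \left(-6\right) = 144$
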